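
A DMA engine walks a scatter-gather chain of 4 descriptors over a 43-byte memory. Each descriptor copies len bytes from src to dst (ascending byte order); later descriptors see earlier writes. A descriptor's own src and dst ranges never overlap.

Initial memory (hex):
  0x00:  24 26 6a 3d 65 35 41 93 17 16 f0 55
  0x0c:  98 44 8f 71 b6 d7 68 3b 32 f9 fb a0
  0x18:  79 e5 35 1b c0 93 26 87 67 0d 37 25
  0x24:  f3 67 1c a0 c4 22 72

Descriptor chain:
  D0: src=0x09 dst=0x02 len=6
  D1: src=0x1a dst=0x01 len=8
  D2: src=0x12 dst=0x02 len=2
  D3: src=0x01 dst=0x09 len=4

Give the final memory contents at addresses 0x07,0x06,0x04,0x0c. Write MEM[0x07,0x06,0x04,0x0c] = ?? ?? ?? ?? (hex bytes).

MEM[0x07,0x06,0x04,0x0c] = 67 87 93 93

D0: mem[0x02..0x07] <- [16 f0 55 98 44 8f]
D1: mem[0x01..0x08] <- [35 1b c0 93 26 87 67 0d]
D2: mem[0x02..0x03] <- [68 3b]
D3: mem[0x09..0x0c] <- [35 68 3b 93]
query mem[0x07]=0x67, mem[0x06]=0x87, mem[0x04]=0x93, mem[0x0c]=0x93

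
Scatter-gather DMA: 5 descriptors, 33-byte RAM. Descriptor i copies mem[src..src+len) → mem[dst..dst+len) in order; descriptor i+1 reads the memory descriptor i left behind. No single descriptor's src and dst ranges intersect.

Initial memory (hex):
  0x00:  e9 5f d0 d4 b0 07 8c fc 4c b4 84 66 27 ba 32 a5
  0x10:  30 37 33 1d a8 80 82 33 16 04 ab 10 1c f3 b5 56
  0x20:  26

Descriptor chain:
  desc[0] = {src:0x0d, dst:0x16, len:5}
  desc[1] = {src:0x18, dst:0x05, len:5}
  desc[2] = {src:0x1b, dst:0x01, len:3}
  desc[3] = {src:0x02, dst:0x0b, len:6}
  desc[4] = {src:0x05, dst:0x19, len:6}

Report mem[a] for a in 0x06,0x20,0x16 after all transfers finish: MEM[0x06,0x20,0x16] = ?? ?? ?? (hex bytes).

D0: mem[0x16..0x1a] <- [ba 32 a5 30 37]
D1: mem[0x05..0x09] <- [a5 30 37 10 1c]
D2: mem[0x01..0x03] <- [10 1c f3]
D3: mem[0x0b..0x10] <- [1c f3 b0 a5 30 37]
D4: mem[0x19..0x1e] <- [a5 30 37 10 1c 84]
query mem[0x06]=0x30, mem[0x20]=0x26, mem[0x16]=0xba

MEM[0x06,0x20,0x16] = 30 26 ba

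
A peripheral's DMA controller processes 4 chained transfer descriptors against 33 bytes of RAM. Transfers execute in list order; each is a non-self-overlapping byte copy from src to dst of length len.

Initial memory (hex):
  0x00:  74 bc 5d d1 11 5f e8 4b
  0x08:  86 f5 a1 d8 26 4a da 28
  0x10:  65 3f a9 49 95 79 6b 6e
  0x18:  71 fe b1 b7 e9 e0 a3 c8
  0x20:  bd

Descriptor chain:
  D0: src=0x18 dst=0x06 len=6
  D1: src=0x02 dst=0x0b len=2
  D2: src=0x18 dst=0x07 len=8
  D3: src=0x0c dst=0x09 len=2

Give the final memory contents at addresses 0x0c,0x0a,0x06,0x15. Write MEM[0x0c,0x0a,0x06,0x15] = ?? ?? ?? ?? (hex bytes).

MEM[0x0c,0x0a,0x06,0x15] = e0 a3 71 79

[0] 0x18->0x06 len=6 : 71 fe b1 b7 e9 e0
[1] 0x02->0x0b len=2 : 5d d1
[2] 0x18->0x07 len=8 : 71 fe b1 b7 e9 e0 a3 c8
[3] 0x0c->0x09 len=2 : e0 a3
query mem[0x0c]=0xe0, mem[0x0a]=0xa3, mem[0x06]=0x71, mem[0x15]=0x79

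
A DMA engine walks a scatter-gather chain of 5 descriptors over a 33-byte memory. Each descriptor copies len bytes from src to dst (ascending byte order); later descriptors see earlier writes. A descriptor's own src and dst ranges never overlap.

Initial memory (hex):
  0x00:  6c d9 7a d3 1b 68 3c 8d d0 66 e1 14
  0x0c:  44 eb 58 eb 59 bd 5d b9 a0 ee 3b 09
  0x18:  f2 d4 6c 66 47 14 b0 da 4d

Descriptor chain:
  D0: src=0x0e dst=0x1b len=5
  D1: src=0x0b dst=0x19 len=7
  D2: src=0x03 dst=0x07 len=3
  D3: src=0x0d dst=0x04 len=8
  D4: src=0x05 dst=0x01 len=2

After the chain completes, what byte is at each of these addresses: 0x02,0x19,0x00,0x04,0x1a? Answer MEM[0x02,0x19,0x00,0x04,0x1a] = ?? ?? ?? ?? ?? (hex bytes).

MEM[0x02,0x19,0x00,0x04,0x1a] = eb 14 6c eb 44

#0 dst[0x1b+5] := {0x58,0xeb,0x59,0xbd,0x5d}
#1 dst[0x19+7] := {0x14,0x44,0xeb,0x58,0xeb,0x59,0xbd}
#2 dst[0x07+3] := {0xd3,0x1b,0x68}
#3 dst[0x04+8] := {0xeb,0x58,0xeb,0x59,0xbd,0x5d,0xb9,0xa0}
#4 dst[0x01+2] := {0x58,0xeb}
query mem[0x02]=0xeb, mem[0x19]=0x14, mem[0x00]=0x6c, mem[0x04]=0xeb, mem[0x1a]=0x44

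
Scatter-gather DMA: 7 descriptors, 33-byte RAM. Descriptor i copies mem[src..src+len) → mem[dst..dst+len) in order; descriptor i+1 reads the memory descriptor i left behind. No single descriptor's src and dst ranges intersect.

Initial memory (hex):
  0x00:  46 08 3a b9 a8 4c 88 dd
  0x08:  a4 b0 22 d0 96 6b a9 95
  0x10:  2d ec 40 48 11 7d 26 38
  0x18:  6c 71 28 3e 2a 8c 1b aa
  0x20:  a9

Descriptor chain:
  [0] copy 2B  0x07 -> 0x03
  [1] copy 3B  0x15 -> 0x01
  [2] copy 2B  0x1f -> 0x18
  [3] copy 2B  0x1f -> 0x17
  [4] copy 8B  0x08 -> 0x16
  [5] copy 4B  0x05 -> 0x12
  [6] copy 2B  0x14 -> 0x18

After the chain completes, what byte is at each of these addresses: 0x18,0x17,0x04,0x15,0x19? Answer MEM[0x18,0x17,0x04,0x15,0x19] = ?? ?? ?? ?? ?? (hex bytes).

D0: mem[0x03..0x04] <- [dd a4]
D1: mem[0x01..0x03] <- [7d 26 38]
D2: mem[0x18..0x19] <- [aa a9]
D3: mem[0x17..0x18] <- [aa a9]
D4: mem[0x16..0x1d] <- [a4 b0 22 d0 96 6b a9 95]
D5: mem[0x12..0x15] <- [4c 88 dd a4]
D6: mem[0x18..0x19] <- [dd a4]
query mem[0x18]=0xdd, mem[0x17]=0xb0, mem[0x04]=0xa4, mem[0x15]=0xa4, mem[0x19]=0xa4

MEM[0x18,0x17,0x04,0x15,0x19] = dd b0 a4 a4 a4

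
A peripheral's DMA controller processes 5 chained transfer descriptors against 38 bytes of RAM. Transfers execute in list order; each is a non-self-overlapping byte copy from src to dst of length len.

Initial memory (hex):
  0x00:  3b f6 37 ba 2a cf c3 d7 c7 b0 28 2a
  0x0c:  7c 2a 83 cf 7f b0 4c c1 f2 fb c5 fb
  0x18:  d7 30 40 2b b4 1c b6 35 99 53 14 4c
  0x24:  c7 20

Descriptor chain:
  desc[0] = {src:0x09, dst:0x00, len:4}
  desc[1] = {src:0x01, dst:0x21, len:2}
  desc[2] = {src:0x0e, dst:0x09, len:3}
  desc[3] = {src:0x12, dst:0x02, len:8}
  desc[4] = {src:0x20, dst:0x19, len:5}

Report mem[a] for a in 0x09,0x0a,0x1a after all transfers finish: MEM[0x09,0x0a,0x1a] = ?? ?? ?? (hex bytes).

[0] 0x09->0x00 len=4 : b0 28 2a 7c
[1] 0x01->0x21 len=2 : 28 2a
[2] 0x0e->0x09 len=3 : 83 cf 7f
[3] 0x12->0x02 len=8 : 4c c1 f2 fb c5 fb d7 30
[4] 0x20->0x19 len=5 : 99 28 2a 4c c7
query mem[0x09]=0x30, mem[0x0a]=0xcf, mem[0x1a]=0x28

MEM[0x09,0x0a,0x1a] = 30 cf 28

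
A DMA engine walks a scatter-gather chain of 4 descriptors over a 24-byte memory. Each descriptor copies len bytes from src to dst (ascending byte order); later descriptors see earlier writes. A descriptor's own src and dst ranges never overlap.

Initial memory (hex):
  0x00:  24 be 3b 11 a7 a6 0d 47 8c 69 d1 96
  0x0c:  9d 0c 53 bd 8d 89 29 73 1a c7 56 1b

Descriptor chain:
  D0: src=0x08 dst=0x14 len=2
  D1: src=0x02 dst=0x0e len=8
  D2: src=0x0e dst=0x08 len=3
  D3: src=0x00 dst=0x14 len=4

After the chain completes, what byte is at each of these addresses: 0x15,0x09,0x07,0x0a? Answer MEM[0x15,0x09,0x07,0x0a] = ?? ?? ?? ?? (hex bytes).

MEM[0x15,0x09,0x07,0x0a] = be 11 47 a7

#0 dst[0x14+2] := {0x8c,0x69}
#1 dst[0x0e+8] := {0x3b,0x11,0xa7,0xa6,0x0d,0x47,0x8c,0x69}
#2 dst[0x08+3] := {0x3b,0x11,0xa7}
#3 dst[0x14+4] := {0x24,0xbe,0x3b,0x11}
query mem[0x15]=0xbe, mem[0x09]=0x11, mem[0x07]=0x47, mem[0x0a]=0xa7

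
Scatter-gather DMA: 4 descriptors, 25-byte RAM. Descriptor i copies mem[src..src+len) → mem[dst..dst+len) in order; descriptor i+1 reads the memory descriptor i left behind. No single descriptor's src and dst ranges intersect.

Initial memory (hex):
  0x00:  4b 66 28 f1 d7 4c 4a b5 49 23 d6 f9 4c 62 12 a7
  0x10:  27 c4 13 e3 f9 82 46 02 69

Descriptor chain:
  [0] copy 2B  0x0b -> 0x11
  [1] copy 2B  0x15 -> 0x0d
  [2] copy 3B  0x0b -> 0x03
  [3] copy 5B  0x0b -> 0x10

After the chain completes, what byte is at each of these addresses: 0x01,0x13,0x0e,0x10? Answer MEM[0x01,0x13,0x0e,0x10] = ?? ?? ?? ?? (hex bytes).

MEM[0x01,0x13,0x0e,0x10] = 66 46 46 f9

D0: mem[0x11..0x12] <- [f9 4c]
D1: mem[0x0d..0x0e] <- [82 46]
D2: mem[0x03..0x05] <- [f9 4c 82]
D3: mem[0x10..0x14] <- [f9 4c 82 46 a7]
query mem[0x01]=0x66, mem[0x13]=0x46, mem[0x0e]=0x46, mem[0x10]=0xf9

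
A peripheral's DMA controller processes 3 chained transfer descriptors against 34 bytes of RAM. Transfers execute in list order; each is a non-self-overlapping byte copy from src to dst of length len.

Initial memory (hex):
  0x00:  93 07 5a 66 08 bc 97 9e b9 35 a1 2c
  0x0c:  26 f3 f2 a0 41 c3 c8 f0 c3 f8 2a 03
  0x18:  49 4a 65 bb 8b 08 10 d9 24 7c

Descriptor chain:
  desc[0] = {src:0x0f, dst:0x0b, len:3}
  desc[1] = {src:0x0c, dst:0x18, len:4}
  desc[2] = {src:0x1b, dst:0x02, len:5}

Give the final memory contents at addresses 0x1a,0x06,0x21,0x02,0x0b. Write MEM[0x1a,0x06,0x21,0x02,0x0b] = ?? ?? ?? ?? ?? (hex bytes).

MEM[0x1a,0x06,0x21,0x02,0x0b] = f2 d9 7c a0 a0

[0] 0x0f->0x0b len=3 : a0 41 c3
[1] 0x0c->0x18 len=4 : 41 c3 f2 a0
[2] 0x1b->0x02 len=5 : a0 8b 08 10 d9
query mem[0x1a]=0xf2, mem[0x06]=0xd9, mem[0x21]=0x7c, mem[0x02]=0xa0, mem[0x0b]=0xa0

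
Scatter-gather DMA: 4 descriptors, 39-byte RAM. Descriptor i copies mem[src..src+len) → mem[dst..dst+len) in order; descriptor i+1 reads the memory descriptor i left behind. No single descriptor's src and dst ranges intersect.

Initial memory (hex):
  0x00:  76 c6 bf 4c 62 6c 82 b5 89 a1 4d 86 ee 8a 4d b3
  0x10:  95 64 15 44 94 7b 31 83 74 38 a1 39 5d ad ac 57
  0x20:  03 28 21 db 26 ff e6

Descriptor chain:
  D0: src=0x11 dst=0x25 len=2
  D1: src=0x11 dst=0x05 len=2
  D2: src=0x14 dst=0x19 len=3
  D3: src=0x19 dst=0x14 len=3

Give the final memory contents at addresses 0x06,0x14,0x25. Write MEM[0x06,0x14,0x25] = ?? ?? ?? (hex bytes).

MEM[0x06,0x14,0x25] = 15 94 64

#0 dst[0x25+2] := {0x64,0x15}
#1 dst[0x05+2] := {0x64,0x15}
#2 dst[0x19+3] := {0x94,0x7b,0x31}
#3 dst[0x14+3] := {0x94,0x7b,0x31}
query mem[0x06]=0x15, mem[0x14]=0x94, mem[0x25]=0x64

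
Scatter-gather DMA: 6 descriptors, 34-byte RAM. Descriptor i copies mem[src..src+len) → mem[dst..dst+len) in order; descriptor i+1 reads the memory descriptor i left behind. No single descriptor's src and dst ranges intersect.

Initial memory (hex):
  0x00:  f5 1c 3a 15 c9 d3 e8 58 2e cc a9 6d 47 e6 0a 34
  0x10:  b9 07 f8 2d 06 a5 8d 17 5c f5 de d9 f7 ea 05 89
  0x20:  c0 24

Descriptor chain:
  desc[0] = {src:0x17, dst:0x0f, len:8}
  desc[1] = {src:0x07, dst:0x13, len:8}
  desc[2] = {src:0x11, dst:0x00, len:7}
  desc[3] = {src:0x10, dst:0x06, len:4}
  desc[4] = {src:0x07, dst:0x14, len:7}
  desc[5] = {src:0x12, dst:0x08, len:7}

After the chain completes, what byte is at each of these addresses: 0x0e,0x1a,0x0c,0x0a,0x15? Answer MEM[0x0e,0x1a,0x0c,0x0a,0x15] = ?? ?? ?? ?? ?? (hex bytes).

D0: mem[0x0f..0x16] <- [17 5c f5 de d9 f7 ea 05]
D1: mem[0x13..0x1a] <- [58 2e cc a9 6d 47 e6 0a]
D2: mem[0x00..0x06] <- [f5 de 58 2e cc a9 6d]
D3: mem[0x06..0x09] <- [5c f5 de 58]
D4: mem[0x14..0x1a] <- [f5 de 58 a9 6d 47 e6]
D5: mem[0x08..0x0e] <- [de 58 f5 de 58 a9 6d]
query mem[0x0e]=0x6d, mem[0x1a]=0xe6, mem[0x0c]=0x58, mem[0x0a]=0xf5, mem[0x15]=0xde

MEM[0x0e,0x1a,0x0c,0x0a,0x15] = 6d e6 58 f5 de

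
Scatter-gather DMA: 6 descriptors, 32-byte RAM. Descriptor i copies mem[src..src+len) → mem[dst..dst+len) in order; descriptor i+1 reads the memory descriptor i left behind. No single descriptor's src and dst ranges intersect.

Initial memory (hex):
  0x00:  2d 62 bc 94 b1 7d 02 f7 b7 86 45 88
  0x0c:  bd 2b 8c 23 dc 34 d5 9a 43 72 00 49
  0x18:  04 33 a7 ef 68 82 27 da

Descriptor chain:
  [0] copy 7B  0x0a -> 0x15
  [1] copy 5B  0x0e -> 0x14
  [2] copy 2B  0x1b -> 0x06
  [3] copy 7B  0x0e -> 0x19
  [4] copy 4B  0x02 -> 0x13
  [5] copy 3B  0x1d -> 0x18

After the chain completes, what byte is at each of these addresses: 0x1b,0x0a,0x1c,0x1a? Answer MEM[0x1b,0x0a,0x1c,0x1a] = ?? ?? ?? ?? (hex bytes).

[0] 0x0a->0x15 len=7 : 45 88 bd 2b 8c 23 dc
[1] 0x0e->0x14 len=5 : 8c 23 dc 34 d5
[2] 0x1b->0x06 len=2 : dc 68
[3] 0x0e->0x19 len=7 : 8c 23 dc 34 d5 9a 8c
[4] 0x02->0x13 len=4 : bc 94 b1 7d
[5] 0x1d->0x18 len=3 : d5 9a 8c
query mem[0x1b]=0xdc, mem[0x0a]=0x45, mem[0x1c]=0x34, mem[0x1a]=0x8c

MEM[0x1b,0x0a,0x1c,0x1a] = dc 45 34 8c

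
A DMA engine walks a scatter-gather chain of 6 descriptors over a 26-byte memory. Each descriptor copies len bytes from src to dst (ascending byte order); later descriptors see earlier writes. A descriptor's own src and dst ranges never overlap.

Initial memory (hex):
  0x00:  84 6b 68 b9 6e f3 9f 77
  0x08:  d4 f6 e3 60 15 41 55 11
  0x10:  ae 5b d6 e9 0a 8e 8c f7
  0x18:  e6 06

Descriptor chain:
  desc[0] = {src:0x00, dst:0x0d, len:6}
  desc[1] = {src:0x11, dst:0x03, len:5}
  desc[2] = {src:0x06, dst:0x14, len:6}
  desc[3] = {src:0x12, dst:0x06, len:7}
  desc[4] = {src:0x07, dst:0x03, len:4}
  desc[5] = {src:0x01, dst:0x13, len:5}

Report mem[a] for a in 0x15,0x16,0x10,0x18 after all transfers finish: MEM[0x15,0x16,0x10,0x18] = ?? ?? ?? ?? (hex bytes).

[0] 0x00->0x0d len=6 : 84 6b 68 b9 6e f3
[1] 0x11->0x03 len=5 : 6e f3 e9 0a 8e
[2] 0x06->0x14 len=6 : 0a 8e d4 f6 e3 60
[3] 0x12->0x06 len=7 : f3 e9 0a 8e d4 f6 e3
[4] 0x07->0x03 len=4 : e9 0a 8e d4
[5] 0x01->0x13 len=5 : 6b 68 e9 0a 8e
query mem[0x15]=0xe9, mem[0x16]=0x0a, mem[0x10]=0xb9, mem[0x18]=0xe3

MEM[0x15,0x16,0x10,0x18] = e9 0a b9 e3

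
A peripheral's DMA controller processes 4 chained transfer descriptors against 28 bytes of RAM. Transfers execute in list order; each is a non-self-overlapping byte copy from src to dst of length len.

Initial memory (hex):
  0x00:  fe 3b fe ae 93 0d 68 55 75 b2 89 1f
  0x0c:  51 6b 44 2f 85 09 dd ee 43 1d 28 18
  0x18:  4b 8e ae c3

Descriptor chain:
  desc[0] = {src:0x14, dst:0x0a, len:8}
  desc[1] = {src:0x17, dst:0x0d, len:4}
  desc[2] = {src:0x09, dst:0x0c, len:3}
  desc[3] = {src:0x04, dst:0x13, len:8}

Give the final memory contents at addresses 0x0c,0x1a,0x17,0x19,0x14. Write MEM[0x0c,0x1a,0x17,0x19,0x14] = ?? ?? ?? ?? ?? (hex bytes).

[0] 0x14->0x0a len=8 : 43 1d 28 18 4b 8e ae c3
[1] 0x17->0x0d len=4 : 18 4b 8e ae
[2] 0x09->0x0c len=3 : b2 43 1d
[3] 0x04->0x13 len=8 : 93 0d 68 55 75 b2 43 1d
query mem[0x0c]=0xb2, mem[0x1a]=0x1d, mem[0x17]=0x75, mem[0x19]=0x43, mem[0x14]=0x0d

MEM[0x0c,0x1a,0x17,0x19,0x14] = b2 1d 75 43 0d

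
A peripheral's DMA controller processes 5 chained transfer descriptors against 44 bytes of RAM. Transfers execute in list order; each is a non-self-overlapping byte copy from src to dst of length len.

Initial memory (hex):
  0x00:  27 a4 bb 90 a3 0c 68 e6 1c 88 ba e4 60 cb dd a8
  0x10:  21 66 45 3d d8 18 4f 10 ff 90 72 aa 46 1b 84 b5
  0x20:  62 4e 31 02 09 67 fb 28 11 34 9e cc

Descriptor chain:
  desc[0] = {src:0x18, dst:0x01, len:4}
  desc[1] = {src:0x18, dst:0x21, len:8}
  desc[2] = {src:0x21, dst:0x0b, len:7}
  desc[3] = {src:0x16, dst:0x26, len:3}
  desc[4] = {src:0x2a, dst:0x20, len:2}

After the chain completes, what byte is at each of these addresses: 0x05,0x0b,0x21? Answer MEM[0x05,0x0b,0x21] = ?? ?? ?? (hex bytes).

MEM[0x05,0x0b,0x21] = 0c ff cc

[0] 0x18->0x01 len=4 : ff 90 72 aa
[1] 0x18->0x21 len=8 : ff 90 72 aa 46 1b 84 b5
[2] 0x21->0x0b len=7 : ff 90 72 aa 46 1b 84
[3] 0x16->0x26 len=3 : 4f 10 ff
[4] 0x2a->0x20 len=2 : 9e cc
query mem[0x05]=0x0c, mem[0x0b]=0xff, mem[0x21]=0xcc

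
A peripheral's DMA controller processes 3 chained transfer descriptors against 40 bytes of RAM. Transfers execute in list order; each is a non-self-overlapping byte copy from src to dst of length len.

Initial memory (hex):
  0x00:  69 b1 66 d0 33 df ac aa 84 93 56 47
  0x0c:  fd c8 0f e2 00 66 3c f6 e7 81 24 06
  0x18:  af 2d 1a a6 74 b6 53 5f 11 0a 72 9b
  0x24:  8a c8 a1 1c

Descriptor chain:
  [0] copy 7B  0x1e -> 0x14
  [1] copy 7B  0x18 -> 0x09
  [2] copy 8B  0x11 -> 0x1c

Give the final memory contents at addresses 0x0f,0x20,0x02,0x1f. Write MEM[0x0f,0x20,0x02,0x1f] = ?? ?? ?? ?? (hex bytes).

D0: mem[0x14..0x1a] <- [53 5f 11 0a 72 9b 8a]
D1: mem[0x09..0x0f] <- [72 9b 8a a6 74 b6 53]
D2: mem[0x1c..0x23] <- [66 3c f6 53 5f 11 0a 72]
query mem[0x0f]=0x53, mem[0x20]=0x5f, mem[0x02]=0x66, mem[0x1f]=0x53

MEM[0x0f,0x20,0x02,0x1f] = 53 5f 66 53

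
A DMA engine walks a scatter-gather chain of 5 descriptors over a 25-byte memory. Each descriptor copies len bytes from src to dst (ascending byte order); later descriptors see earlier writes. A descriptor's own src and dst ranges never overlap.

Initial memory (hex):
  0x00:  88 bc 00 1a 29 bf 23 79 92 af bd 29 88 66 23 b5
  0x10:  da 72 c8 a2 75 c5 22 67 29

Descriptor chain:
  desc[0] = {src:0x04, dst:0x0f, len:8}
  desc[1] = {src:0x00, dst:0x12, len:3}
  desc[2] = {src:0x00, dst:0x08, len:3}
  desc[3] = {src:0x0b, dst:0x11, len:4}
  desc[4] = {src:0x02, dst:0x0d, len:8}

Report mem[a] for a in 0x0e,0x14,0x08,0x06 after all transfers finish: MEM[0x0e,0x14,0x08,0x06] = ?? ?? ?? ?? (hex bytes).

D0: mem[0x0f..0x16] <- [29 bf 23 79 92 af bd 29]
D1: mem[0x12..0x14] <- [88 bc 00]
D2: mem[0x08..0x0a] <- [88 bc 00]
D3: mem[0x11..0x14] <- [29 88 66 23]
D4: mem[0x0d..0x14] <- [00 1a 29 bf 23 79 88 bc]
query mem[0x0e]=0x1a, mem[0x14]=0xbc, mem[0x08]=0x88, mem[0x06]=0x23

MEM[0x0e,0x14,0x08,0x06] = 1a bc 88 23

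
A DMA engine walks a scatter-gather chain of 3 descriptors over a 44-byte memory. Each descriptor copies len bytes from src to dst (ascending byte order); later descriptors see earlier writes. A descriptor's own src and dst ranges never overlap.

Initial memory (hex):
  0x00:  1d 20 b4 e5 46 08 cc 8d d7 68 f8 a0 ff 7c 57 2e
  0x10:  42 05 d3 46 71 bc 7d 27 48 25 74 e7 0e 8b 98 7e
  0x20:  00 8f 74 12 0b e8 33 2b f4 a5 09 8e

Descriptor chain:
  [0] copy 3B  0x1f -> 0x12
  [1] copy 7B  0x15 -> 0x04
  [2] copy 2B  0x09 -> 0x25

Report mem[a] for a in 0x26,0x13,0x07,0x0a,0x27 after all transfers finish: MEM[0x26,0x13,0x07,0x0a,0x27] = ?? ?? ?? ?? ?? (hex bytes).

  after D0: wrote 3B at 0x12 = 7e008f
  after D1: wrote 7B at 0x04 = bc7d27482574e7
  after D2: wrote 2B at 0x25 = 74e7
query mem[0x26]=0xe7, mem[0x13]=0x00, mem[0x07]=0x48, mem[0x0a]=0xe7, mem[0x27]=0x2b

MEM[0x26,0x13,0x07,0x0a,0x27] = e7 00 48 e7 2b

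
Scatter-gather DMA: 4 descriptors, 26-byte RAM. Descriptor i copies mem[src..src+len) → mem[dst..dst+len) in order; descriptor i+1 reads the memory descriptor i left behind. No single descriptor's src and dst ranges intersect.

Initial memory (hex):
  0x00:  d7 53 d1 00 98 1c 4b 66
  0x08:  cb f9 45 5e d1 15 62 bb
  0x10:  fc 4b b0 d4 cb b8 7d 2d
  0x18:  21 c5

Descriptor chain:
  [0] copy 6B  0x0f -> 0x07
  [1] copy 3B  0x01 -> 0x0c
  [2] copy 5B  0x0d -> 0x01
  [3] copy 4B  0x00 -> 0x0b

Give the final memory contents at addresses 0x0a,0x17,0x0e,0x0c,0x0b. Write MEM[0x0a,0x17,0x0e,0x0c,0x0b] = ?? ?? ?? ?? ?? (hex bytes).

MEM[0x0a,0x17,0x0e,0x0c,0x0b] = b0 2d bb d1 d7

  after D0: wrote 6B at 0x07 = bbfc4bb0d4cb
  after D1: wrote 3B at 0x0c = 53d100
  after D2: wrote 5B at 0x01 = d100bbfc4b
  after D3: wrote 4B at 0x0b = d7d100bb
query mem[0x0a]=0xb0, mem[0x17]=0x2d, mem[0x0e]=0xbb, mem[0x0c]=0xd1, mem[0x0b]=0xd7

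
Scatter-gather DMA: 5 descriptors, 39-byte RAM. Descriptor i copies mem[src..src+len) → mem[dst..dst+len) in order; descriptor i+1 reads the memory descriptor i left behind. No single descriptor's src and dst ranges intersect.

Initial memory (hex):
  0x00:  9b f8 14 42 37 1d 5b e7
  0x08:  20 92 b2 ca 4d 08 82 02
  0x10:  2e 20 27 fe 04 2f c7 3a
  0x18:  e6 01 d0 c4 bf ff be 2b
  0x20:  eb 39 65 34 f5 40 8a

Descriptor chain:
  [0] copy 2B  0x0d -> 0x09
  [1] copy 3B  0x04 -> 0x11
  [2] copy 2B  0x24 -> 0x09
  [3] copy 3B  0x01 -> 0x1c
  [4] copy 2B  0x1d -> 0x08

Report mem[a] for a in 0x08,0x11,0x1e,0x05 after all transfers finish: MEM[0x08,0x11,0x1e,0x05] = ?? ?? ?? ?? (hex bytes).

[0] 0x0d->0x09 len=2 : 08 82
[1] 0x04->0x11 len=3 : 37 1d 5b
[2] 0x24->0x09 len=2 : f5 40
[3] 0x01->0x1c len=3 : f8 14 42
[4] 0x1d->0x08 len=2 : 14 42
query mem[0x08]=0x14, mem[0x11]=0x37, mem[0x1e]=0x42, mem[0x05]=0x1d

MEM[0x08,0x11,0x1e,0x05] = 14 37 42 1d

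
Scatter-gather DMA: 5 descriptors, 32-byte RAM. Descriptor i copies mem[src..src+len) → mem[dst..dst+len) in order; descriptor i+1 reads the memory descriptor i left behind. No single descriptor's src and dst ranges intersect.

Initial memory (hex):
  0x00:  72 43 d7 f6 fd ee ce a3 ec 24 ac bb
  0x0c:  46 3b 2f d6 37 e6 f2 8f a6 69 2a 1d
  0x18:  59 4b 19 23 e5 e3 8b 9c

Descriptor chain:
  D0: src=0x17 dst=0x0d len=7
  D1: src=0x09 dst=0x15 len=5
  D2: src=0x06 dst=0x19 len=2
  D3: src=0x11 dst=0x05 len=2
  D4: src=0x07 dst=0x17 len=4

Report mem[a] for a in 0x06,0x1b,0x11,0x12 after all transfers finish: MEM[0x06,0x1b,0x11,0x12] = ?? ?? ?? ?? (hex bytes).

MEM[0x06,0x1b,0x11,0x12] = e5 23 23 e5

[0] 0x17->0x0d len=7 : 1d 59 4b 19 23 e5 e3
[1] 0x09->0x15 len=5 : 24 ac bb 46 1d
[2] 0x06->0x19 len=2 : ce a3
[3] 0x11->0x05 len=2 : 23 e5
[4] 0x07->0x17 len=4 : a3 ec 24 ac
query mem[0x06]=0xe5, mem[0x1b]=0x23, mem[0x11]=0x23, mem[0x12]=0xe5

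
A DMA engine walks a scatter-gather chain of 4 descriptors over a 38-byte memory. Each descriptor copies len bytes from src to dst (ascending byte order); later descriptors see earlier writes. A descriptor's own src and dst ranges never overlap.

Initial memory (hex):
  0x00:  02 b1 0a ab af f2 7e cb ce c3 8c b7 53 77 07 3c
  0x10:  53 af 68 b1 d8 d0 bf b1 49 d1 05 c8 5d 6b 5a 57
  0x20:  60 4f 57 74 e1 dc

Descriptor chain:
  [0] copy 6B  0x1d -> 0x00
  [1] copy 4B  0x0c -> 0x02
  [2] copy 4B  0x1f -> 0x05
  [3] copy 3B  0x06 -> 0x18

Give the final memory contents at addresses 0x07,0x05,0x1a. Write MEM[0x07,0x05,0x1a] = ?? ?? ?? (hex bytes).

MEM[0x07,0x05,0x1a] = 4f 57 57

#0 dst[0x00+6] := {0x6b,0x5a,0x57,0x60,0x4f,0x57}
#1 dst[0x02+4] := {0x53,0x77,0x07,0x3c}
#2 dst[0x05+4] := {0x57,0x60,0x4f,0x57}
#3 dst[0x18+3] := {0x60,0x4f,0x57}
query mem[0x07]=0x4f, mem[0x05]=0x57, mem[0x1a]=0x57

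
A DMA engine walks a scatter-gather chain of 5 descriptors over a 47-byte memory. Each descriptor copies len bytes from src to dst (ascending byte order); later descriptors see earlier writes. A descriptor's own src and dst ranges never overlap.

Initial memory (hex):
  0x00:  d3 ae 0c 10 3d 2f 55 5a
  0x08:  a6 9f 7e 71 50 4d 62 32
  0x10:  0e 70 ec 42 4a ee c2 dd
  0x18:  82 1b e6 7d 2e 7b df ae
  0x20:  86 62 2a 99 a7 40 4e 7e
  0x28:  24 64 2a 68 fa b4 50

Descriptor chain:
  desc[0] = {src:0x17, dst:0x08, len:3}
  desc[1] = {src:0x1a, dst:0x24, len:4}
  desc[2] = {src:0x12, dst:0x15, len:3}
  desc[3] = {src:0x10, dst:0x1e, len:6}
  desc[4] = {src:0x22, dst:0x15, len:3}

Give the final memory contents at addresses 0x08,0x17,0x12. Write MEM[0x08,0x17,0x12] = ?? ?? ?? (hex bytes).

  after D0: wrote 3B at 0x08 = dd821b
  after D1: wrote 4B at 0x24 = e67d2e7b
  after D2: wrote 3B at 0x15 = ec424a
  after D3: wrote 6B at 0x1e = 0e70ec424aec
  after D4: wrote 3B at 0x15 = 4aece6
query mem[0x08]=0xdd, mem[0x17]=0xe6, mem[0x12]=0xec

MEM[0x08,0x17,0x12] = dd e6 ec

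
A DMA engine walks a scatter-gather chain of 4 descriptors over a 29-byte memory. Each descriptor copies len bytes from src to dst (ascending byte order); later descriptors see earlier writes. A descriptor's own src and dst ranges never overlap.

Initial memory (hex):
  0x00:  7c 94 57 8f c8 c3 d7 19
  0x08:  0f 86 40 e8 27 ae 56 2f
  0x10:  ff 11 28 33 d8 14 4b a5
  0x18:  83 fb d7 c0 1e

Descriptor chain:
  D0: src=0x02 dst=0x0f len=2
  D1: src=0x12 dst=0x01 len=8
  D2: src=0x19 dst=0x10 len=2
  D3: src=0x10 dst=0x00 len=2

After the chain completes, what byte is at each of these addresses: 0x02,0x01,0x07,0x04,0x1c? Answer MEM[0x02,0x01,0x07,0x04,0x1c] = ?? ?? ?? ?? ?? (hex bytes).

#0 dst[0x0f+2] := {0x57,0x8f}
#1 dst[0x01+8] := {0x28,0x33,0xd8,0x14,0x4b,0xa5,0x83,0xfb}
#2 dst[0x10+2] := {0xfb,0xd7}
#3 dst[0x00+2] := {0xfb,0xd7}
query mem[0x02]=0x33, mem[0x01]=0xd7, mem[0x07]=0x83, mem[0x04]=0x14, mem[0x1c]=0x1e

MEM[0x02,0x01,0x07,0x04,0x1c] = 33 d7 83 14 1e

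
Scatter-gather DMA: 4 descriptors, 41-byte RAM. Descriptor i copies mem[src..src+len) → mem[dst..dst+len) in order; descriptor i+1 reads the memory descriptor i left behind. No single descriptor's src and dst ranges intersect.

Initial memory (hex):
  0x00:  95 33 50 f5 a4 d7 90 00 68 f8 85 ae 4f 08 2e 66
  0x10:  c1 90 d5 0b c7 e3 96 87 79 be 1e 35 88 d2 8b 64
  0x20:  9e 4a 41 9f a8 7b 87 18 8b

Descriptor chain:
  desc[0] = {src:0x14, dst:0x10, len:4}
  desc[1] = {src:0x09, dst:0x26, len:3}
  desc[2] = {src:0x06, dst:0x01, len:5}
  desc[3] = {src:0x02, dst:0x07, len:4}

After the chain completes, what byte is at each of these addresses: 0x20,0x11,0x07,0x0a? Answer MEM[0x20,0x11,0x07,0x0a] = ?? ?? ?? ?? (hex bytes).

MEM[0x20,0x11,0x07,0x0a] = 9e e3 00 85

[0] 0x14->0x10 len=4 : c7 e3 96 87
[1] 0x09->0x26 len=3 : f8 85 ae
[2] 0x06->0x01 len=5 : 90 00 68 f8 85
[3] 0x02->0x07 len=4 : 00 68 f8 85
query mem[0x20]=0x9e, mem[0x11]=0xe3, mem[0x07]=0x00, mem[0x0a]=0x85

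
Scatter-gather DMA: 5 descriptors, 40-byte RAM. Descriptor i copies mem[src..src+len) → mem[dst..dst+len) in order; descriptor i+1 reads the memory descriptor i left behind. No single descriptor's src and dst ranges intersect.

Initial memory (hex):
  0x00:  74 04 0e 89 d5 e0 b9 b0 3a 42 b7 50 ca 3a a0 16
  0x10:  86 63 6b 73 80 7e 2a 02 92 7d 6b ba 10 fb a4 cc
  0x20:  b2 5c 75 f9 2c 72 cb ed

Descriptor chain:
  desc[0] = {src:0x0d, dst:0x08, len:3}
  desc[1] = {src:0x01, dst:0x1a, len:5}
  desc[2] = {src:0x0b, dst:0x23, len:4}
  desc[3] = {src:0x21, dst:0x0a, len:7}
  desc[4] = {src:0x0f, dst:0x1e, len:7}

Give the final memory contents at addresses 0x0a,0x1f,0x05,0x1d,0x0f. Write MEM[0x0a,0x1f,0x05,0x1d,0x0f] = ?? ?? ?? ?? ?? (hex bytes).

MEM[0x0a,0x1f,0x05,0x1d,0x0f] = 5c ed e0 d5 a0

#0 dst[0x08+3] := {0x3a,0xa0,0x16}
#1 dst[0x1a+5] := {0x04,0x0e,0x89,0xd5,0xe0}
#2 dst[0x23+4] := {0x50,0xca,0x3a,0xa0}
#3 dst[0x0a+7] := {0x5c,0x75,0x50,0xca,0x3a,0xa0,0xed}
#4 dst[0x1e+7] := {0xa0,0xed,0x63,0x6b,0x73,0x80,0x7e}
query mem[0x0a]=0x5c, mem[0x1f]=0xed, mem[0x05]=0xe0, mem[0x1d]=0xd5, mem[0x0f]=0xa0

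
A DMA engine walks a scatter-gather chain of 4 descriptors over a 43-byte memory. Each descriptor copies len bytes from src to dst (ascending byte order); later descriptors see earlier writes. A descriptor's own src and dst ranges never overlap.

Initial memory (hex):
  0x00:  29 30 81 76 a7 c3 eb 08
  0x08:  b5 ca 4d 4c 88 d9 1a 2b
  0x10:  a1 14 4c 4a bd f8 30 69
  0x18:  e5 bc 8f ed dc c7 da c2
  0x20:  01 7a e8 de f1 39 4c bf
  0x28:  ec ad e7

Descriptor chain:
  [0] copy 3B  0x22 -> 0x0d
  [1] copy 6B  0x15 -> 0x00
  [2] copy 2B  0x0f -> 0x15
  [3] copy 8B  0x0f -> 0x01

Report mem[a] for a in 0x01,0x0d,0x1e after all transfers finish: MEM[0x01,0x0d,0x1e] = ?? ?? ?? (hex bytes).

#0 dst[0x0d+3] := {0xe8,0xde,0xf1}
#1 dst[0x00+6] := {0xf8,0x30,0x69,0xe5,0xbc,0x8f}
#2 dst[0x15+2] := {0xf1,0xa1}
#3 dst[0x01+8] := {0xf1,0xa1,0x14,0x4c,0x4a,0xbd,0xf1,0xa1}
query mem[0x01]=0xf1, mem[0x0d]=0xe8, mem[0x1e]=0xda

MEM[0x01,0x0d,0x1e] = f1 e8 da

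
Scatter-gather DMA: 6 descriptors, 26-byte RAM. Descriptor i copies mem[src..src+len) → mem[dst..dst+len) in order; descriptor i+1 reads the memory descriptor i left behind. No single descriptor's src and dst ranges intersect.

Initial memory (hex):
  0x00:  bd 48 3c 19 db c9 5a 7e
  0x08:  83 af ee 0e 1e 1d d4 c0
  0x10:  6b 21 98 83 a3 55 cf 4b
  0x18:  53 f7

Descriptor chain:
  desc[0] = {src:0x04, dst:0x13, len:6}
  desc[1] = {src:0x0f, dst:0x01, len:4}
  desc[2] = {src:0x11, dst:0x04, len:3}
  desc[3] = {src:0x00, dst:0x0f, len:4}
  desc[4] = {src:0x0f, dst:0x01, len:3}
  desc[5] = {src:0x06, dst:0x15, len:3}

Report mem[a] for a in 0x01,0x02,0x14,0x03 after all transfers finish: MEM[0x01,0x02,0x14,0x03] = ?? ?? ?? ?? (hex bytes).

  after D0: wrote 6B at 0x13 = dbc95a7e83af
  after D1: wrote 4B at 0x01 = c06b2198
  after D2: wrote 3B at 0x04 = 2198db
  after D3: wrote 4B at 0x0f = bdc06b21
  after D4: wrote 3B at 0x01 = bdc06b
  after D5: wrote 3B at 0x15 = db7e83
query mem[0x01]=0xbd, mem[0x02]=0xc0, mem[0x14]=0xc9, mem[0x03]=0x6b

MEM[0x01,0x02,0x14,0x03] = bd c0 c9 6b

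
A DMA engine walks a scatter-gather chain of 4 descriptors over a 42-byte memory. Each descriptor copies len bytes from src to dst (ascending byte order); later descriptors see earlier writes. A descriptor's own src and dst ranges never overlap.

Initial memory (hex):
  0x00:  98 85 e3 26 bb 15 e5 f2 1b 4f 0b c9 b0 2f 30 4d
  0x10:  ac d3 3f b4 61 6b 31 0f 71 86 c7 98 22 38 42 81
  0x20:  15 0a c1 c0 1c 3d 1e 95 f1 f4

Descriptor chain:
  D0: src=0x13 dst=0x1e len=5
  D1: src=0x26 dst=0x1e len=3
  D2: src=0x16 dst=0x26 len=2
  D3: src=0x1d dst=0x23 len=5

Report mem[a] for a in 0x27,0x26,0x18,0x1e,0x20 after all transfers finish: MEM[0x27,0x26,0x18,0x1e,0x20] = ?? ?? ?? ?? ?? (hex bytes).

MEM[0x27,0x26,0x18,0x1e,0x20] = 31 f1 71 1e f1

  after D0: wrote 5B at 0x1e = b4616b310f
  after D1: wrote 3B at 0x1e = 1e95f1
  after D2: wrote 2B at 0x26 = 310f
  after D3: wrote 5B at 0x23 = 381e95f131
query mem[0x27]=0x31, mem[0x26]=0xf1, mem[0x18]=0x71, mem[0x1e]=0x1e, mem[0x20]=0xf1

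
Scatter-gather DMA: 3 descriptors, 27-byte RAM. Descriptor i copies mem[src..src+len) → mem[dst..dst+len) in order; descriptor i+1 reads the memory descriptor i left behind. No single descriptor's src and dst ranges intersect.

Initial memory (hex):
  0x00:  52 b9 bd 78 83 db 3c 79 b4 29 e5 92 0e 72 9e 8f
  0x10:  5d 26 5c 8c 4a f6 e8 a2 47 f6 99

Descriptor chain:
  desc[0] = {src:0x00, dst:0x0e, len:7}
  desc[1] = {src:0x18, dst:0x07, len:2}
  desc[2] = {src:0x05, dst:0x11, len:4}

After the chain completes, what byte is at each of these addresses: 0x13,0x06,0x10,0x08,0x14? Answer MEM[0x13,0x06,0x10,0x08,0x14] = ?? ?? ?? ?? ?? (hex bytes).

[0] 0x00->0x0e len=7 : 52 b9 bd 78 83 db 3c
[1] 0x18->0x07 len=2 : 47 f6
[2] 0x05->0x11 len=4 : db 3c 47 f6
query mem[0x13]=0x47, mem[0x06]=0x3c, mem[0x10]=0xbd, mem[0x08]=0xf6, mem[0x14]=0xf6

MEM[0x13,0x06,0x10,0x08,0x14] = 47 3c bd f6 f6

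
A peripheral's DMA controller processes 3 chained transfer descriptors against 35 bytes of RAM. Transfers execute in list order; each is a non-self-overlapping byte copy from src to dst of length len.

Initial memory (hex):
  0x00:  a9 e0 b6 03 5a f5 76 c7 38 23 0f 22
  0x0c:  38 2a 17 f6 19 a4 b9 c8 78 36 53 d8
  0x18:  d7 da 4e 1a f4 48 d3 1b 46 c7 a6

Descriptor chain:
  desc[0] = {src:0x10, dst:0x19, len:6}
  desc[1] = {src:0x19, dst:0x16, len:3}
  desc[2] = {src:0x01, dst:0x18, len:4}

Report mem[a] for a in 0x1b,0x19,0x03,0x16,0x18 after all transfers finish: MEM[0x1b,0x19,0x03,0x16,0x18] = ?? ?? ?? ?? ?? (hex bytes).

  after D0: wrote 6B at 0x19 = 19a4b9c87836
  after D1: wrote 3B at 0x16 = 19a4b9
  after D2: wrote 4B at 0x18 = e0b6035a
query mem[0x1b]=0x5a, mem[0x19]=0xb6, mem[0x03]=0x03, mem[0x16]=0x19, mem[0x18]=0xe0

MEM[0x1b,0x19,0x03,0x16,0x18] = 5a b6 03 19 e0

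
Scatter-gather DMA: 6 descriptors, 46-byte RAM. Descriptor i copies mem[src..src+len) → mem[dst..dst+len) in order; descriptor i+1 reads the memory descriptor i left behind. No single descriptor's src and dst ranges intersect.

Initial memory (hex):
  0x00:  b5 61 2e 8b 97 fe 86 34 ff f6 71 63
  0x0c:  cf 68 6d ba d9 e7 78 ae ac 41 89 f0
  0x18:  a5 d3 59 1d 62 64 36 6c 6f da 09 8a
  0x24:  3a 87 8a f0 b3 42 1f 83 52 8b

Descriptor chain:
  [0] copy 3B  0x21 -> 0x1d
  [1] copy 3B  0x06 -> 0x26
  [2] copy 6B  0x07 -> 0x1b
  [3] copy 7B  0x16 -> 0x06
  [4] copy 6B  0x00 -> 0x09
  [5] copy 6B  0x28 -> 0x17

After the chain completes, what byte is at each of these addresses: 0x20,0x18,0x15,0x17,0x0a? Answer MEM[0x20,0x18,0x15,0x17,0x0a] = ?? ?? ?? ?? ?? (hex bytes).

[0] 0x21->0x1d len=3 : da 09 8a
[1] 0x06->0x26 len=3 : 86 34 ff
[2] 0x07->0x1b len=6 : 34 ff f6 71 63 cf
[3] 0x16->0x06 len=7 : 89 f0 a5 d3 59 34 ff
[4] 0x00->0x09 len=6 : b5 61 2e 8b 97 fe
[5] 0x28->0x17 len=6 : ff 42 1f 83 52 8b
query mem[0x20]=0xcf, mem[0x18]=0x42, mem[0x15]=0x41, mem[0x17]=0xff, mem[0x0a]=0x61

MEM[0x20,0x18,0x15,0x17,0x0a] = cf 42 41 ff 61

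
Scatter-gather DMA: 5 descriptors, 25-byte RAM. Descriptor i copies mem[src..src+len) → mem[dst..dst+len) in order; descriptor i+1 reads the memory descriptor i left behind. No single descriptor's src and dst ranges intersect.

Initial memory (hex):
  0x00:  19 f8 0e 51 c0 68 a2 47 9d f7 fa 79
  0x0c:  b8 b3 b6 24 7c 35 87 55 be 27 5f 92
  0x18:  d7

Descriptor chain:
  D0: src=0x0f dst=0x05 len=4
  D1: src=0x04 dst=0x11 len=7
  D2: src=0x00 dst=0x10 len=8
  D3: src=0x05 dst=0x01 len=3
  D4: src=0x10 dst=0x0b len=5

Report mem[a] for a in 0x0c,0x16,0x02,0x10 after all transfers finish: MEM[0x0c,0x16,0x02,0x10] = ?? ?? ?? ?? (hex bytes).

MEM[0x0c,0x16,0x02,0x10] = f8 7c 7c 19

#0 dst[0x05+4] := {0x24,0x7c,0x35,0x87}
#1 dst[0x11+7] := {0xc0,0x24,0x7c,0x35,0x87,0xf7,0xfa}
#2 dst[0x10+8] := {0x19,0xf8,0x0e,0x51,0xc0,0x24,0x7c,0x35}
#3 dst[0x01+3] := {0x24,0x7c,0x35}
#4 dst[0x0b+5] := {0x19,0xf8,0x0e,0x51,0xc0}
query mem[0x0c]=0xf8, mem[0x16]=0x7c, mem[0x02]=0x7c, mem[0x10]=0x19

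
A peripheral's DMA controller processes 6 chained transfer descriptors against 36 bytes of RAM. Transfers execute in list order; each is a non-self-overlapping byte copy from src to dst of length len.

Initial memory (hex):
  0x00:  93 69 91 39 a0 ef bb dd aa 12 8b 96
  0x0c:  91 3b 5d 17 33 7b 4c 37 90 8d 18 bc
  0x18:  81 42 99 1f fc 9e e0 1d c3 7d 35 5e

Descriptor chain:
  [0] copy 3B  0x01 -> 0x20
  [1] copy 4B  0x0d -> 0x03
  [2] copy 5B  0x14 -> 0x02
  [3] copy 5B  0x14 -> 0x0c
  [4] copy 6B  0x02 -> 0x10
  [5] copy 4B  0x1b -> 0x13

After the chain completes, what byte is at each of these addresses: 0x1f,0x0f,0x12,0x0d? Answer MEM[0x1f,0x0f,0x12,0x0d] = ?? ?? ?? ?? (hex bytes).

MEM[0x1f,0x0f,0x12,0x0d] = 1d bc 18 8d

[0] 0x01->0x20 len=3 : 69 91 39
[1] 0x0d->0x03 len=4 : 3b 5d 17 33
[2] 0x14->0x02 len=5 : 90 8d 18 bc 81
[3] 0x14->0x0c len=5 : 90 8d 18 bc 81
[4] 0x02->0x10 len=6 : 90 8d 18 bc 81 dd
[5] 0x1b->0x13 len=4 : 1f fc 9e e0
query mem[0x1f]=0x1d, mem[0x0f]=0xbc, mem[0x12]=0x18, mem[0x0d]=0x8d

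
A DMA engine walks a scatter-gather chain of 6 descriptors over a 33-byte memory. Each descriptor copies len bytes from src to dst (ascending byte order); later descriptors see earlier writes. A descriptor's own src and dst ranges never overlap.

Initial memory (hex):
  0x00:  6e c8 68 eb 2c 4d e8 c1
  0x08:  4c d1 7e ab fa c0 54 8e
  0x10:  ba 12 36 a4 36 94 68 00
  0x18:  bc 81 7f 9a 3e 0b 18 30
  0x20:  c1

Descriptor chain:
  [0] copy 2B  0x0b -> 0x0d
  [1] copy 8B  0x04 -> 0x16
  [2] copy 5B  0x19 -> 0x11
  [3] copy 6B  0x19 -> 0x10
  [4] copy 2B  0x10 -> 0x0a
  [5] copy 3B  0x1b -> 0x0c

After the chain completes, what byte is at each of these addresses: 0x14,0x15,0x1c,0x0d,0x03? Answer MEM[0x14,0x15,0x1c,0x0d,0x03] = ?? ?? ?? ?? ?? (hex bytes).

MEM[0x14,0x15,0x1c,0x0d,0x03] = ab 18 7e 7e eb

[0] 0x0b->0x0d len=2 : ab fa
[1] 0x04->0x16 len=8 : 2c 4d e8 c1 4c d1 7e ab
[2] 0x19->0x11 len=5 : c1 4c d1 7e ab
[3] 0x19->0x10 len=6 : c1 4c d1 7e ab 18
[4] 0x10->0x0a len=2 : c1 4c
[5] 0x1b->0x0c len=3 : d1 7e ab
query mem[0x14]=0xab, mem[0x15]=0x18, mem[0x1c]=0x7e, mem[0x0d]=0x7e, mem[0x03]=0xeb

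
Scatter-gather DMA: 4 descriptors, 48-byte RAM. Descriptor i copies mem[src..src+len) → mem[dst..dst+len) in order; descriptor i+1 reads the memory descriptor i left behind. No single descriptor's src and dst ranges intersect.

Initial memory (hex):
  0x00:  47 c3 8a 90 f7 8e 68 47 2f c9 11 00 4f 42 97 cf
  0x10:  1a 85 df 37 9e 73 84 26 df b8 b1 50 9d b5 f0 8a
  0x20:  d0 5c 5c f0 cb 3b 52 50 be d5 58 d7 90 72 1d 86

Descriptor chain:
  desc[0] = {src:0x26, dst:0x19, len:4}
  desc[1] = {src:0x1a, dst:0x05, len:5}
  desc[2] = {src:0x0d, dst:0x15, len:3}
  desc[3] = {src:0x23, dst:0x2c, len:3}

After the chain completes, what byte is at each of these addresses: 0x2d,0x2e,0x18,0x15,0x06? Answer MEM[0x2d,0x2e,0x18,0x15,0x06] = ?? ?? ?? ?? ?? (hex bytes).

MEM[0x2d,0x2e,0x18,0x15,0x06] = cb 3b df 42 be

D0: mem[0x19..0x1c] <- [52 50 be d5]
D1: mem[0x05..0x09] <- [50 be d5 b5 f0]
D2: mem[0x15..0x17] <- [42 97 cf]
D3: mem[0x2c..0x2e] <- [f0 cb 3b]
query mem[0x2d]=0xcb, mem[0x2e]=0x3b, mem[0x18]=0xdf, mem[0x15]=0x42, mem[0x06]=0xbe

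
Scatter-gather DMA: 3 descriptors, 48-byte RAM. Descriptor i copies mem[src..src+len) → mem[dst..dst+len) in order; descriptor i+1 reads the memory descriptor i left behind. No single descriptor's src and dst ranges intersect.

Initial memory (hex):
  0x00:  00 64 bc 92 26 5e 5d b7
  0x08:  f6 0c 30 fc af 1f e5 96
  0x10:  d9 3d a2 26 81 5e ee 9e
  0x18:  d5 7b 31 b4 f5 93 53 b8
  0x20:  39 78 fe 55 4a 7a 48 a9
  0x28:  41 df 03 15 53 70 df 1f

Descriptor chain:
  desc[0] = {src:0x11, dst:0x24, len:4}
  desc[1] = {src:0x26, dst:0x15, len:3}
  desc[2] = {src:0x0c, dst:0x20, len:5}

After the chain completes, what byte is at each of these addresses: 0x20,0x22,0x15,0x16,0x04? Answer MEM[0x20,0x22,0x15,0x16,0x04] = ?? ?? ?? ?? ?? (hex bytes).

  after D0: wrote 4B at 0x24 = 3da22681
  after D1: wrote 3B at 0x15 = 268141
  after D2: wrote 5B at 0x20 = af1fe596d9
query mem[0x20]=0xaf, mem[0x22]=0xe5, mem[0x15]=0x26, mem[0x16]=0x81, mem[0x04]=0x26

MEM[0x20,0x22,0x15,0x16,0x04] = af e5 26 81 26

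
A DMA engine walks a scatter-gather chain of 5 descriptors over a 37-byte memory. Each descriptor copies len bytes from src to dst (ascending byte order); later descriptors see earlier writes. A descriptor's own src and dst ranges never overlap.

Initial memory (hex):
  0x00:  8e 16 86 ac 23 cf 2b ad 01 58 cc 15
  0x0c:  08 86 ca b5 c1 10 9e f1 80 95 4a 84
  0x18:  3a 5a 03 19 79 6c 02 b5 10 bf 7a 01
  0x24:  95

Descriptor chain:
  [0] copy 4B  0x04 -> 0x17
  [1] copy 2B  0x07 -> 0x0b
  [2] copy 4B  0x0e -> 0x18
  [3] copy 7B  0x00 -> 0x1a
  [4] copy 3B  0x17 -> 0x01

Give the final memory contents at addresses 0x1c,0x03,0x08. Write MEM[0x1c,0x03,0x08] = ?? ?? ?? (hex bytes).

  after D0: wrote 4B at 0x17 = 23cf2bad
  after D1: wrote 2B at 0x0b = ad01
  after D2: wrote 4B at 0x18 = cab5c110
  after D3: wrote 7B at 0x1a = 8e1686ac23cf2b
  after D4: wrote 3B at 0x01 = 23cab5
query mem[0x1c]=0x86, mem[0x03]=0xb5, mem[0x08]=0x01

MEM[0x1c,0x03,0x08] = 86 b5 01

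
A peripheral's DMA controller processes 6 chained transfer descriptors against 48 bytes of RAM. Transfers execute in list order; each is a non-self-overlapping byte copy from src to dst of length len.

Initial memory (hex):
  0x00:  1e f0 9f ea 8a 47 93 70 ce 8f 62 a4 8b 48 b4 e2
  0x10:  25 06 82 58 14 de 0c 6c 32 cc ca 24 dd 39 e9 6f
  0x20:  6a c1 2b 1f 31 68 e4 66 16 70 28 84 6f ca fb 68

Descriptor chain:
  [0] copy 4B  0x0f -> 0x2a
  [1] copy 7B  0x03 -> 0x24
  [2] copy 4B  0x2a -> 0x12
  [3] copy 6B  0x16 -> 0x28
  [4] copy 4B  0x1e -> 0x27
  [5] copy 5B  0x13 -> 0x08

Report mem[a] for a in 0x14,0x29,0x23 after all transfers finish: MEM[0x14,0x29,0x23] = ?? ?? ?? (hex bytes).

MEM[0x14,0x29,0x23] = 06 6a 1f

#0 dst[0x2a+4] := {0xe2,0x25,0x06,0x82}
#1 dst[0x24+7] := {0xea,0x8a,0x47,0x93,0x70,0xce,0x8f}
#2 dst[0x12+4] := {0x8f,0x25,0x06,0x82}
#3 dst[0x28+6] := {0x0c,0x6c,0x32,0xcc,0xca,0x24}
#4 dst[0x27+4] := {0xe9,0x6f,0x6a,0xc1}
#5 dst[0x08+5] := {0x25,0x06,0x82,0x0c,0x6c}
query mem[0x14]=0x06, mem[0x29]=0x6a, mem[0x23]=0x1f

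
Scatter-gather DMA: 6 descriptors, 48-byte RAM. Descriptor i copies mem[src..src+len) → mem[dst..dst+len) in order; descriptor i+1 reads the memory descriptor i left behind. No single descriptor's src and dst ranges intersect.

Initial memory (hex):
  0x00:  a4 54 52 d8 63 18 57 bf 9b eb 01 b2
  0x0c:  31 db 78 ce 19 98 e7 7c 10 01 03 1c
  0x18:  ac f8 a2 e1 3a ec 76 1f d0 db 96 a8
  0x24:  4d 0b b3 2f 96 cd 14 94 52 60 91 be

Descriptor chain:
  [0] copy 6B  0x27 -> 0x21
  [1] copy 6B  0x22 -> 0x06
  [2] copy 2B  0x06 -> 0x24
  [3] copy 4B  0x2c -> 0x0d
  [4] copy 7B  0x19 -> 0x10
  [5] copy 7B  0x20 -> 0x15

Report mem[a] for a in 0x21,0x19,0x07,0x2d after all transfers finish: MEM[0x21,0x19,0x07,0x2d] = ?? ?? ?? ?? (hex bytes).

  after D0: wrote 6B at 0x21 = 2f96cd149452
  after D1: wrote 6B at 0x06 = 96cd1494522f
  after D2: wrote 2B at 0x24 = 96cd
  after D3: wrote 4B at 0x0d = 526091be
  after D4: wrote 7B at 0x10 = f8a2e13aec761f
  after D5: wrote 7B at 0x15 = d02f96cd96cd52
query mem[0x21]=0x2f, mem[0x19]=0x96, mem[0x07]=0xcd, mem[0x2d]=0x60

MEM[0x21,0x19,0x07,0x2d] = 2f 96 cd 60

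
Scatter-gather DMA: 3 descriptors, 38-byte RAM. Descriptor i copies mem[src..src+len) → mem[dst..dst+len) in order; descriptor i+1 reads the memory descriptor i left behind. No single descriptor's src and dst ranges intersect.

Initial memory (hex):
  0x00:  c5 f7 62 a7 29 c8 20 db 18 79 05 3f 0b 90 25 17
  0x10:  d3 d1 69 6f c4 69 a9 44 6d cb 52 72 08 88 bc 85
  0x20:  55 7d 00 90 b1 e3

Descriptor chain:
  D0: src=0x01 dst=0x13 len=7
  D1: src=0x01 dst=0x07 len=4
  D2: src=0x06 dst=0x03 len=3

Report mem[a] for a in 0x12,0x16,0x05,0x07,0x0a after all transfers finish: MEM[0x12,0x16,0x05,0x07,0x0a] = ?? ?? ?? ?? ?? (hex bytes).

MEM[0x12,0x16,0x05,0x07,0x0a] = 69 29 62 f7 29

D0: mem[0x13..0x19] <- [f7 62 a7 29 c8 20 db]
D1: mem[0x07..0x0a] <- [f7 62 a7 29]
D2: mem[0x03..0x05] <- [20 f7 62]
query mem[0x12]=0x69, mem[0x16]=0x29, mem[0x05]=0x62, mem[0x07]=0xf7, mem[0x0a]=0x29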